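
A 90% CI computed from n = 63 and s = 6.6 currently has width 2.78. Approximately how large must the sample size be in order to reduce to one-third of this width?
n ≈ 567

CI width ∝ 1/√n
To reduce width by factor 3, need √n to grow by 3 → need 3² = 9 times as many samples.

Current: n = 63, width = 2.78
New: n = 567, width ≈ 0.91

Width reduced by factor of 2.78/0.91 = 3.05.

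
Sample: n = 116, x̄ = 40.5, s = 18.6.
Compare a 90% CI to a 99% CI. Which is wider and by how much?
99% CI is wider by 3.32

df = 115
90% CI: t* = 1.658, (37.64, 43.36), width = 2 · t* · s/√n = 5.73
99% CI: t* = 2.619, (35.98, 45.02), width = 2 · t* · s/√n = 9.05

The 99% CI is wider by 9.05 - 5.73 = 3.32.
Higher confidence requires a wider interval.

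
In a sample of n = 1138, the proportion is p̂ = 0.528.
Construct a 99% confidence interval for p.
(0.490, 0.566)

Proportion CI:
SE = √(p̂(1-p̂)/n) = √(0.528 · 0.472 / 1138) = 0.01480

z* = 2.576
Margin = z* · SE = 2.576 · 0.01480 = 0.0381

CI: 0.528 ± 0.0381 = (0.490, 0.566)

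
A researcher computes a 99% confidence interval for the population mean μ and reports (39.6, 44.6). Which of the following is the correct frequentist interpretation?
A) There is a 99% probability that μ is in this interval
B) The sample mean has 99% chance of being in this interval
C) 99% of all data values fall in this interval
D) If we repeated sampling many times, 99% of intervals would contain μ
D

A) Wrong — μ is fixed; the randomness lives in the interval, not in μ.
B) Wrong — x̄ is observed and sits in the interval by construction.
C) Wrong — a CI is about the parameter μ, not individual data values.
D) Correct — this is the frequentist long-run coverage interpretation.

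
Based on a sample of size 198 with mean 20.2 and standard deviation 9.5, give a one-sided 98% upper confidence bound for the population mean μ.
μ ≤ 21.60

Upper bound (one-sided):
t* = 2.067 (one-sided for 98%)
Upper bound = x̄ + t* · s/√n = 20.2 + 2.067 · 9.5/√198 = 21.60

We are 98% confident that μ ≤ 21.60.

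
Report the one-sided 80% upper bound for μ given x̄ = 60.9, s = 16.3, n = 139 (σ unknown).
μ ≤ 62.07

Upper bound (one-sided):
t* = 0.844 (one-sided for 80%)
Upper bound = x̄ + t* · s/√n = 60.9 + 0.844 · 16.3/√139 = 62.07

We are 80% confident that μ ≤ 62.07.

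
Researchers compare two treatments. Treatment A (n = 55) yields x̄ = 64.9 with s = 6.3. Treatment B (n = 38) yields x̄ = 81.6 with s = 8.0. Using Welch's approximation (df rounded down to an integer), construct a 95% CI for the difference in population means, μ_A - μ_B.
(-19.80, -13.60)

Difference: x̄₁ - x̄₂ = -16.70
SE = √(s₁²/n₁ + s₂²/n₂) = √(6.3²/55 + 8.0²/38) = 1.5511
df = 67.06 → 67 (Welch–Satterthwaite, rounded down)
t* = 1.996

CI: -16.70 ± 1.996 · 1.5511 = -16.70 ± 3.10 = (-19.80, -13.60)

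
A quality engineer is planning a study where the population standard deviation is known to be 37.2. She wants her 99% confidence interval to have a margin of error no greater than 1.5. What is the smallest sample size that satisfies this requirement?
n ≥ 4082

For margin E ≤ 1.5:
n ≥ (z* · σ / E)²
n ≥ (2.576 · 37.2 / 1.5)²
n ≥ 4081.27

Minimum n = 4082 (rounding up)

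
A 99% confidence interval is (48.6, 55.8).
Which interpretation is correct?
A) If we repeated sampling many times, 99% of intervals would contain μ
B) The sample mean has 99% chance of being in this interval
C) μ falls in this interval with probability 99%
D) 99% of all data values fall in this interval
A

A) Correct — this is the frequentist long-run coverage interpretation.
B) Wrong — x̄ is observed and sits in the interval by construction.
C) Wrong — μ is fixed; the randomness lives in the interval, not in μ.
D) Wrong — a CI is about the parameter μ, not individual data values.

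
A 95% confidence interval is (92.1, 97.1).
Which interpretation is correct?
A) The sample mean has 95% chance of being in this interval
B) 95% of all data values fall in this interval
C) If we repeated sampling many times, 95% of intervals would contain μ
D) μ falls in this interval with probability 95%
C

A) Wrong — x̄ is observed and sits in the interval by construction.
B) Wrong — a CI is about the parameter μ, not individual data values.
C) Correct — this is the frequentist long-run coverage interpretation.
D) Wrong — μ is fixed; the randomness lives in the interval, not in μ.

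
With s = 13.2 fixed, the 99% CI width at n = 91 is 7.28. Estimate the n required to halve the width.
n ≈ 364

CI width ∝ 1/√n
To reduce width by factor 2, need √n to grow by 2 → need 2² = 4 times as many samples.

Current: n = 91, width = 7.28
New: n = 364, width ≈ 3.58

Width reduced by factor of 7.28/3.58 = 2.03.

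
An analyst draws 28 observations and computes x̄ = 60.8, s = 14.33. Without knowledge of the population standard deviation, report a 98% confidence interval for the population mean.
(54.10, 67.50)

t-interval (σ unknown):
df = n - 1 = 27
t* = 2.473 for 98% confidence

Margin of error = t* · s/√n = 2.473 · 14.33/√28 = 6.70

CI: (54.10, 67.50)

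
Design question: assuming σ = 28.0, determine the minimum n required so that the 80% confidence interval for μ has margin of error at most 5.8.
n ≥ 39

For margin E ≤ 5.8:
n ≥ (z* · σ / E)²
n ≥ (1.282 · 28.0 / 5.8)²
n ≥ 38.30

Minimum n = 39 (rounding up)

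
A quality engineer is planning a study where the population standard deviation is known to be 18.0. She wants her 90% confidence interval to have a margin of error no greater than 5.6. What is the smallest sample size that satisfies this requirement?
n ≥ 28

For margin E ≤ 5.6:
n ≥ (z* · σ / E)²
n ≥ (1.645 · 18.0 / 5.6)²
n ≥ 27.96

Minimum n = 28 (rounding up)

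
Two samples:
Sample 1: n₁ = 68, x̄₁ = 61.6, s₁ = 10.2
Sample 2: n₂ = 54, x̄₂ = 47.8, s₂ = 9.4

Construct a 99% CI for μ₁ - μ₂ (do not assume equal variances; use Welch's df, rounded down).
(9.14, 18.46)

Difference: x̄₁ - x̄₂ = 13.80
SE = √(s₁²/n₁ + s₂²/n₂) = √(10.2²/68 + 9.4²/54) = 1.7794
df = 117.32 → 117 (Welch–Satterthwaite, rounded down)
t* = 2.619

CI: 13.80 ± 2.619 · 1.7794 = 13.80 ± 4.66 = (9.14, 18.46)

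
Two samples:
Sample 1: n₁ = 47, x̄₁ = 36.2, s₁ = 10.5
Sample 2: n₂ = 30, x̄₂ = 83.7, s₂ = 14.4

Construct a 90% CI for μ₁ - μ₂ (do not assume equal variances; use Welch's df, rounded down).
(-52.60, -42.40)

Difference: x̄₁ - x̄₂ = -47.50
SE = √(s₁²/n₁ + s₂²/n₂) = √(10.5²/47 + 14.4²/30) = 3.0427
df = 48.50 → 48 (Welch–Satterthwaite, rounded down)
t* = 1.677

CI: -47.50 ± 1.677 · 3.0427 = -47.50 ± 5.10 = (-52.60, -42.40)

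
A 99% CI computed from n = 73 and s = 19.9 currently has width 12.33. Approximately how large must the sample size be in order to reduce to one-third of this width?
n ≈ 657

CI width ∝ 1/√n
To reduce width by factor 3, need √n to grow by 3 → need 3² = 9 times as many samples.

Current: n = 73, width = 12.33
New: n = 657, width ≈ 4.01

Width reduced by factor of 12.33/4.01 = 3.07.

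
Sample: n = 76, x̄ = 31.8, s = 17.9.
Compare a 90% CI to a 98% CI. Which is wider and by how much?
98% CI is wider by 2.92

df = 75
90% CI: t* = 1.665, (28.38, 35.22), width = 2 · t* · s/√n = 6.84
98% CI: t* = 2.377, (26.92, 36.68), width = 2 · t* · s/√n = 9.76

The 98% CI is wider by 9.76 - 6.84 = 2.92.
Higher confidence requires a wider interval.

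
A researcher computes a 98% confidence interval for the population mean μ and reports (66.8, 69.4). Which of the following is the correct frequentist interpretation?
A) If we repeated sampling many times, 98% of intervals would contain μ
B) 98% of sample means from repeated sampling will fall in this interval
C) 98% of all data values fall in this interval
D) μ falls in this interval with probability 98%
A

A) Correct — this is the frequentist long-run coverage interpretation.
B) Wrong — coverage applies to intervals containing μ, not to future x̄ values.
C) Wrong — a CI is about the parameter μ, not individual data values.
D) Wrong — μ is fixed; the randomness lives in the interval, not in μ.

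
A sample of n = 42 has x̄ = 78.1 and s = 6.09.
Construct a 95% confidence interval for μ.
(76.20, 80.00)

t-interval (σ unknown):
df = n - 1 = 41
t* = 2.020 for 95% confidence

Margin of error = t* · s/√n = 2.020 · 6.09/√42 = 1.90

CI: (76.20, 80.00)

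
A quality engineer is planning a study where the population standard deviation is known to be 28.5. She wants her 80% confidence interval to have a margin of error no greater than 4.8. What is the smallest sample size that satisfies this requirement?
n ≥ 58

For margin E ≤ 4.8:
n ≥ (z* · σ / E)²
n ≥ (1.282 · 28.5 / 4.8)²
n ≥ 57.94

Minimum n = 58 (rounding up)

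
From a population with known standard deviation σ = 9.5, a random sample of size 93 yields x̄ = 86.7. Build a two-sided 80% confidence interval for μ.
(85.44, 87.96)

z-interval (σ known):
z* = 1.282 for 80% confidence

Margin of error = z* · σ/√n = 1.282 · 9.5/√93 = 1.26

CI: (86.7 - 1.26, 86.7 + 1.26) = (85.44, 87.96)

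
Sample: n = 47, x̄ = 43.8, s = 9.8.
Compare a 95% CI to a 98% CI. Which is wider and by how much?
98% CI is wider by 1.13

df = 46
95% CI: t* = 2.013, (40.92, 46.68), width = 2 · t* · s/√n = 5.76
98% CI: t* = 2.410, (40.35, 47.25), width = 2 · t* · s/√n = 6.89

The 98% CI is wider by 6.89 - 5.76 = 1.13.
Higher confidence requires a wider interval.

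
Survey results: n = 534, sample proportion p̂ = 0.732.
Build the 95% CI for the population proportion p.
(0.694, 0.770)

Proportion CI:
SE = √(p̂(1-p̂)/n) = √(0.732 · 0.268 / 534) = 0.01917

z* = 1.960
Margin = z* · SE = 1.960 · 0.01917 = 0.0376

CI: 0.732 ± 0.0376 = (0.694, 0.770)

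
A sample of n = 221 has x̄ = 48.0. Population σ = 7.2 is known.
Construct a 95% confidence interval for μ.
(47.05, 48.95)

z-interval (σ known):
z* = 1.960 for 95% confidence

Margin of error = z* · σ/√n = 1.960 · 7.2/√221 = 0.95

CI: (48.0 - 0.95, 48.0 + 0.95) = (47.05, 48.95)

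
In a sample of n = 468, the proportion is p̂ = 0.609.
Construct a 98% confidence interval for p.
(0.557, 0.661)

Proportion CI:
SE = √(p̂(1-p̂)/n) = √(0.609 · 0.391 / 468) = 0.02256

z* = 2.326
Margin = z* · SE = 2.326 · 0.02256 = 0.0525

CI: 0.609 ± 0.0525 = (0.557, 0.661)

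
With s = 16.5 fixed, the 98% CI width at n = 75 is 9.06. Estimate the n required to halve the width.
n ≈ 300

CI width ∝ 1/√n
To reduce width by factor 2, need √n to grow by 2 → need 2² = 4 times as many samples.

Current: n = 75, width = 9.06
New: n = 300, width ≈ 4.46

Width reduced by factor of 9.06/4.46 = 2.03.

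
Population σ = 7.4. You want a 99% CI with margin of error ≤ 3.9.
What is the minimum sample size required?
n ≥ 24

For margin E ≤ 3.9:
n ≥ (z* · σ / E)²
n ≥ (2.576 · 7.4 / 3.9)²
n ≥ 23.89

Minimum n = 24 (rounding up)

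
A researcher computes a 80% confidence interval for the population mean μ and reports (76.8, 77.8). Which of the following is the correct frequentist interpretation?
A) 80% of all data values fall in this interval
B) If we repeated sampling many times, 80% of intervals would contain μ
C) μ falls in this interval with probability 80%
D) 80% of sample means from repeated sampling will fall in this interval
B

A) Wrong — a CI is about the parameter μ, not individual data values.
B) Correct — this is the frequentist long-run coverage interpretation.
C) Wrong — μ is fixed; the randomness lives in the interval, not in μ.
D) Wrong — coverage applies to intervals containing μ, not to future x̄ values.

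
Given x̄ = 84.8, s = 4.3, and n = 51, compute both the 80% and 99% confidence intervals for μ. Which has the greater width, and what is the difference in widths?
99% CI is wider by 1.66

df = 50
80% CI: t* = 1.299, (84.02, 85.58), width = 2 · t* · s/√n = 1.56
99% CI: t* = 2.678, (83.19, 86.41), width = 2 · t* · s/√n = 3.22

The 99% CI is wider by 3.22 - 1.56 = 1.66.
Higher confidence requires a wider interval.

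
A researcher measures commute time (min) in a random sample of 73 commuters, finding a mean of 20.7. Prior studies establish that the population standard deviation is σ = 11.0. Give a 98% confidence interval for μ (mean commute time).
(17.71, 23.69)

z-interval (σ known):
z* = 2.326 for 98% confidence

Margin of error = z* · σ/√n = 2.326 · 11.0/√73 = 2.99

CI: (20.7 - 2.99, 20.7 + 2.99) = (17.71, 23.69)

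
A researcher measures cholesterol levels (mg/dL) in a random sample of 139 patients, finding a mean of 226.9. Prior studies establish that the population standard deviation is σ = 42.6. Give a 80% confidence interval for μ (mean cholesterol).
(222.27, 231.53)

z-interval (σ known):
z* = 1.282 for 80% confidence

Margin of error = z* · σ/√n = 1.282 · 42.6/√139 = 4.63

CI: (226.9 - 4.63, 226.9 + 4.63) = (222.27, 231.53)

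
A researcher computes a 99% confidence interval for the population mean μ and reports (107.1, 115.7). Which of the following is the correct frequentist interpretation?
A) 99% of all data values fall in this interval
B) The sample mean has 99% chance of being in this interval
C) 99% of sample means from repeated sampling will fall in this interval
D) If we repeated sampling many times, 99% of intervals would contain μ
D

A) Wrong — a CI is about the parameter μ, not individual data values.
B) Wrong — x̄ is observed and sits in the interval by construction.
C) Wrong — coverage applies to intervals containing μ, not to future x̄ values.
D) Correct — this is the frequentist long-run coverage interpretation.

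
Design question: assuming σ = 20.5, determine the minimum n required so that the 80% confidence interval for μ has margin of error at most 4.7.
n ≥ 32

For margin E ≤ 4.7:
n ≥ (z* · σ / E)²
n ≥ (1.282 · 20.5 / 4.7)²
n ≥ 31.27

Minimum n = 32 (rounding up)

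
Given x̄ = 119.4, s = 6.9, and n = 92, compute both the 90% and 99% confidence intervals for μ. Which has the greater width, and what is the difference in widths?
99% CI is wider by 1.40

df = 91
90% CI: t* = 1.662, (118.20, 120.60), width = 2 · t* · s/√n = 2.39
99% CI: t* = 2.631, (117.51, 121.29), width = 2 · t* · s/√n = 3.79

The 99% CI is wider by 3.79 - 2.39 = 1.40.
Higher confidence requires a wider interval.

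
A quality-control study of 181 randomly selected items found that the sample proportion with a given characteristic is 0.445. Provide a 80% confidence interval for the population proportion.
(0.398, 0.492)

Proportion CI:
SE = √(p̂(1-p̂)/n) = √(0.445 · 0.555 / 181) = 0.03694

z* = 1.282
Margin = z* · SE = 1.282 · 0.03694 = 0.0474

CI: 0.445 ± 0.0474 = (0.398, 0.492)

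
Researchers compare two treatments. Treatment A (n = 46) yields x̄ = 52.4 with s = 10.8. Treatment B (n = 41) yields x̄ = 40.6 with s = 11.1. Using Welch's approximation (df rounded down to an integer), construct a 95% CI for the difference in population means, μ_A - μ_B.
(7.12, 16.48)

Difference: x̄₁ - x̄₂ = 11.80
SE = √(s₁²/n₁ + s₂²/n₂) = √(10.8²/46 + 11.1²/41) = 2.3539
df = 83.28 → 83 (Welch–Satterthwaite, rounded down)
t* = 1.989

CI: 11.80 ± 1.989 · 2.3539 = 11.80 ± 4.68 = (7.12, 16.48)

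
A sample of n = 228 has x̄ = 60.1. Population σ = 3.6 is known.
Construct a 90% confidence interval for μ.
(59.71, 60.49)

z-interval (σ known):
z* = 1.645 for 90% confidence

Margin of error = z* · σ/√n = 1.645 · 3.6/√228 = 0.39

CI: (60.1 - 0.39, 60.1 + 0.39) = (59.71, 60.49)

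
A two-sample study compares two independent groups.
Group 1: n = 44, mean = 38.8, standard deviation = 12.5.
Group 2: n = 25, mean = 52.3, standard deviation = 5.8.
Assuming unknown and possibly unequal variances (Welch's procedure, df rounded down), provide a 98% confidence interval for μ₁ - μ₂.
(-18.78, -8.22)

Difference: x̄₁ - x̄₂ = -13.50
SE = √(s₁²/n₁ + s₂²/n₂) = √(12.5²/44 + 5.8²/25) = 2.2129
df = 65.03 → 65 (Welch–Satterthwaite, rounded down)
t* = 2.385

CI: -13.50 ± 2.385 · 2.2129 = -13.50 ± 5.28 = (-18.78, -8.22)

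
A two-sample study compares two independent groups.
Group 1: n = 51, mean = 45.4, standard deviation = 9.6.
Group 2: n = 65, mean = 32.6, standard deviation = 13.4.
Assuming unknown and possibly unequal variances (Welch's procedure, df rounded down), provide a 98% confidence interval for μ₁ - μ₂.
(7.76, 17.84)

Difference: x̄₁ - x̄₂ = 12.80
SE = √(s₁²/n₁ + s₂²/n₂) = √(9.6²/51 + 13.4²/65) = 2.1376
df = 113.14 → 113 (Welch–Satterthwaite, rounded down)
t* = 2.360

CI: 12.80 ± 2.360 · 2.1376 = 12.80 ± 5.04 = (7.76, 17.84)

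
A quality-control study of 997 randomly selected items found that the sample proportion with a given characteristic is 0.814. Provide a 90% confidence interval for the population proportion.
(0.794, 0.834)

Proportion CI:
SE = √(p̂(1-p̂)/n) = √(0.814 · 0.186 / 997) = 0.01232

z* = 1.645
Margin = z* · SE = 1.645 · 0.01232 = 0.0203

CI: 0.814 ± 0.0203 = (0.794, 0.834)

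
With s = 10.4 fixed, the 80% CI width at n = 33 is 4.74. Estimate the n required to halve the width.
n ≈ 132

CI width ∝ 1/√n
To reduce width by factor 2, need √n to grow by 2 → need 2² = 4 times as many samples.

Current: n = 33, width = 4.74
New: n = 132, width ≈ 2.33

Width reduced by factor of 4.74/2.33 = 2.03.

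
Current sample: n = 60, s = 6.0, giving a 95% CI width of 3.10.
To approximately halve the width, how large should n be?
n ≈ 240

CI width ∝ 1/√n
To reduce width by factor 2, need √n to grow by 2 → need 2² = 4 times as many samples.

Current: n = 60, width = 3.10
New: n = 240, width ≈ 1.53

Width reduced by factor of 3.10/1.53 = 2.03.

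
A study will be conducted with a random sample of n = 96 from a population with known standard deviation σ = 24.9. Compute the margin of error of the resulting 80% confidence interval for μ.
Margin of error = 3.26

Margin of error = z* · σ/√n
= 1.282 · 24.9/√96
= 1.282 · 24.9/9.7980
= 3.26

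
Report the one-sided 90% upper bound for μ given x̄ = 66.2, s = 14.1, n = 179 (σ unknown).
μ ≤ 67.56

Upper bound (one-sided):
t* = 1.286 (one-sided for 90%)
Upper bound = x̄ + t* · s/√n = 66.2 + 1.286 · 14.1/√179 = 67.56

We are 90% confident that μ ≤ 67.56.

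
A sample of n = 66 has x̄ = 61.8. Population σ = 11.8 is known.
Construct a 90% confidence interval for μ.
(59.41, 64.19)

z-interval (σ known):
z* = 1.645 for 90% confidence

Margin of error = z* · σ/√n = 1.645 · 11.8/√66 = 2.39

CI: (61.8 - 2.39, 61.8 + 2.39) = (59.41, 64.19)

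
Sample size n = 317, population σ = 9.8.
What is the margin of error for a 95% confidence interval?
Margin of error = 1.08

Margin of error = z* · σ/√n
= 1.960 · 9.8/√317
= 1.960 · 9.8/17.8045
= 1.08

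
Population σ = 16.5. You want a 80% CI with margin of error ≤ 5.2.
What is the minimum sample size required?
n ≥ 17

For margin E ≤ 5.2:
n ≥ (z* · σ / E)²
n ≥ (1.282 · 16.5 / 5.2)²
n ≥ 16.55

Minimum n = 17 (rounding up)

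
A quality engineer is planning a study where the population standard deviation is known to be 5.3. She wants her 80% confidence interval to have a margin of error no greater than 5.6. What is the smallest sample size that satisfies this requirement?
n ≥ 2

For margin E ≤ 5.6:
n ≥ (z* · σ / E)²
n ≥ (1.282 · 5.3 / 5.6)²
n ≥ 1.47

Minimum n = 2 (rounding up)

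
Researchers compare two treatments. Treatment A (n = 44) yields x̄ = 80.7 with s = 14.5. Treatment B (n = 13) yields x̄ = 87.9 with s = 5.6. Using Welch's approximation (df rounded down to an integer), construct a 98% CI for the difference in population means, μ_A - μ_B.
(-13.64, -0.76)

Difference: x̄₁ - x̄₂ = -7.20
SE = √(s₁²/n₁ + s₂²/n₂) = √(14.5²/44 + 5.6²/13) = 2.6816
df = 50.90 → 50 (Welch–Satterthwaite, rounded down)
t* = 2.403

CI: -7.20 ± 2.403 · 2.6816 = -7.20 ± 6.44 = (-13.64, -0.76)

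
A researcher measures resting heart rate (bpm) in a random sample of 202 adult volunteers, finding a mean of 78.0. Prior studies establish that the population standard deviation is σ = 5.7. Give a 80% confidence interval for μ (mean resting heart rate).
(77.49, 78.51)

z-interval (σ known):
z* = 1.282 for 80% confidence

Margin of error = z* · σ/√n = 1.282 · 5.7/√202 = 0.51

CI: (78.0 - 0.51, 78.0 + 0.51) = (77.49, 78.51)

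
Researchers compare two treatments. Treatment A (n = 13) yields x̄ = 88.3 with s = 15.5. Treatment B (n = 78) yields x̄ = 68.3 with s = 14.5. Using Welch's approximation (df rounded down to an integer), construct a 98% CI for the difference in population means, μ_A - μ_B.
(8.03, 31.97)

Difference: x̄₁ - x̄₂ = 20.00
SE = √(s₁²/n₁ + s₂²/n₂) = √(15.5²/13 + 14.5²/78) = 4.6018
df = 15.70 → 15 (Welch–Satterthwaite, rounded down)
t* = 2.602

CI: 20.00 ± 2.602 · 4.6018 = 20.00 ± 11.97 = (8.03, 31.97)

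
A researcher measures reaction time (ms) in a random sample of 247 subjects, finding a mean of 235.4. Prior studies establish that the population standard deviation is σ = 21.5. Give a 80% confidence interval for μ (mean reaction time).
(233.65, 237.15)

z-interval (σ known):
z* = 1.282 for 80% confidence

Margin of error = z* · σ/√n = 1.282 · 21.5/√247 = 1.75

CI: (235.4 - 1.75, 235.4 + 1.75) = (233.65, 237.15)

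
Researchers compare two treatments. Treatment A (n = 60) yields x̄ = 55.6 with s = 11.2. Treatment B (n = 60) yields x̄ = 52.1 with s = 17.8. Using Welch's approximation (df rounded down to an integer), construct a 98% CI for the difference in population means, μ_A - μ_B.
(-2.92, 9.92)

Difference: x̄₁ - x̄₂ = 3.50
SE = √(s₁²/n₁ + s₂²/n₂) = √(11.2²/60 + 17.8²/60) = 2.7150
df = 99.39 → 99 (Welch–Satterthwaite, rounded down)
t* = 2.365

CI: 3.50 ± 2.365 · 2.7150 = 3.50 ± 6.42 = (-2.92, 9.92)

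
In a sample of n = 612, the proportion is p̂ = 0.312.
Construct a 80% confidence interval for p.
(0.288, 0.336)

Proportion CI:
SE = √(p̂(1-p̂)/n) = √(0.312 · 0.688 / 612) = 0.01873

z* = 1.282
Margin = z* · SE = 1.282 · 0.01873 = 0.0240

CI: 0.312 ± 0.0240 = (0.288, 0.336)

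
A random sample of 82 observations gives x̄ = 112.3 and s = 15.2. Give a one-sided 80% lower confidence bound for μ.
μ ≥ 110.88

Lower bound (one-sided):
t* = 0.846 (one-sided for 80%)
Lower bound = x̄ - t* · s/√n = 112.3 - 0.846 · 15.2/√82 = 110.88

We are 80% confident that μ ≥ 110.88.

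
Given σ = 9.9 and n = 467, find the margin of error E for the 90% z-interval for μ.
Margin of error = 0.75

Margin of error = z* · σ/√n
= 1.645 · 9.9/√467
= 1.645 · 9.9/21.6102
= 0.75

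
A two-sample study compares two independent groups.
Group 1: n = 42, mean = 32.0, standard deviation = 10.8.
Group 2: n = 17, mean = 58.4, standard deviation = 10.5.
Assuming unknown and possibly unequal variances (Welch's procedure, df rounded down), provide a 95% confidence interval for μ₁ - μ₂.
(-32.61, -20.19)

Difference: x̄₁ - x̄₂ = -26.40
SE = √(s₁²/n₁ + s₂²/n₂) = √(10.8²/42 + 10.5²/17) = 3.0434
df = 30.46 → 30 (Welch–Satterthwaite, rounded down)
t* = 2.042

CI: -26.40 ± 2.042 · 3.0434 = -26.40 ± 6.21 = (-32.61, -20.19)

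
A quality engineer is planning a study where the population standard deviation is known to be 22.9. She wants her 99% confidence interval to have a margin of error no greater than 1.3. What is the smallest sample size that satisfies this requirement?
n ≥ 2060

For margin E ≤ 1.3:
n ≥ (z* · σ / E)²
n ≥ (2.576 · 22.9 / 1.3)²
n ≥ 2059.09

Minimum n = 2060 (rounding up)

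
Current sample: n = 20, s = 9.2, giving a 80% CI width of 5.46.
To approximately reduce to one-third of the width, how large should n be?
n ≈ 180

CI width ∝ 1/√n
To reduce width by factor 3, need √n to grow by 3 → need 3² = 9 times as many samples.

Current: n = 20, width = 5.46
New: n = 180, width ≈ 1.76

Width reduced by factor of 5.46/1.76 = 3.10.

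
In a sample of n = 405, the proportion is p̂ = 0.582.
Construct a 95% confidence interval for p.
(0.534, 0.630)

Proportion CI:
SE = √(p̂(1-p̂)/n) = √(0.582 · 0.418 / 405) = 0.02451

z* = 1.960
Margin = z* · SE = 1.960 · 0.02451 = 0.0480

CI: 0.582 ± 0.0480 = (0.534, 0.630)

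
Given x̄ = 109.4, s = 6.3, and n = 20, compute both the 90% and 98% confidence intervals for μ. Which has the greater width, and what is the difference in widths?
98% CI is wider by 2.28

df = 19
90% CI: t* = 1.729, (106.96, 111.84), width = 2 · t* · s/√n = 4.87
98% CI: t* = 2.539, (105.82, 112.98), width = 2 · t* · s/√n = 7.15

The 98% CI is wider by 7.15 - 4.87 = 2.28.
Higher confidence requires a wider interval.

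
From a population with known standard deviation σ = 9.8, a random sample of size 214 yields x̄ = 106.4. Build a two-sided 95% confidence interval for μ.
(105.09, 107.71)

z-interval (σ known):
z* = 1.960 for 95% confidence

Margin of error = z* · σ/√n = 1.960 · 9.8/√214 = 1.31

CI: (106.4 - 1.31, 106.4 + 1.31) = (105.09, 107.71)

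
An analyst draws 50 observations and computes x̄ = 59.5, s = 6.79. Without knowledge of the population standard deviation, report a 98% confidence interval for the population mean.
(57.19, 61.81)

t-interval (σ unknown):
df = n - 1 = 49
t* = 2.405 for 98% confidence

Margin of error = t* · s/√n = 2.405 · 6.79/√50 = 2.31

CI: (57.19, 61.81)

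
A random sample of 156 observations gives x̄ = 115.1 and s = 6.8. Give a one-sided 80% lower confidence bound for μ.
μ ≥ 114.64

Lower bound (one-sided):
t* = 0.844 (one-sided for 80%)
Lower bound = x̄ - t* · s/√n = 115.1 - 0.844 · 6.8/√156 = 114.64

We are 80% confident that μ ≥ 114.64.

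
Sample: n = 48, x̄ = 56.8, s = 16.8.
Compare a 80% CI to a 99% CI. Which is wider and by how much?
99% CI is wider by 6.72

df = 47
80% CI: t* = 1.300, (53.65, 59.95), width = 2 · t* · s/√n = 6.30
99% CI: t* = 2.685, (50.29, 63.31), width = 2 · t* · s/√n = 13.02

The 99% CI is wider by 13.02 - 6.30 = 6.72.
Higher confidence requires a wider interval.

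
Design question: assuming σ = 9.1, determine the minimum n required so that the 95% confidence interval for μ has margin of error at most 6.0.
n ≥ 9

For margin E ≤ 6.0:
n ≥ (z* · σ / E)²
n ≥ (1.960 · 9.1 / 6.0)²
n ≥ 8.84

Minimum n = 9 (rounding up)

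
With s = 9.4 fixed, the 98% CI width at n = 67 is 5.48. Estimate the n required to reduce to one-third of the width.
n ≈ 603

CI width ∝ 1/√n
To reduce width by factor 3, need √n to grow by 3 → need 3² = 9 times as many samples.

Current: n = 67, width = 5.48
New: n = 603, width ≈ 1.79

Width reduced by factor of 5.48/1.79 = 3.06.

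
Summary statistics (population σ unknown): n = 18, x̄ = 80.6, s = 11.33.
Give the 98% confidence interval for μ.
(73.74, 87.46)

t-interval (σ unknown):
df = n - 1 = 17
t* = 2.567 for 98% confidence

Margin of error = t* · s/√n = 2.567 · 11.33/√18 = 6.86

CI: (73.74, 87.46)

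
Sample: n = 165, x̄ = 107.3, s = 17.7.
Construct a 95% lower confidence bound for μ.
μ ≥ 105.02

Lower bound (one-sided):
t* = 1.654 (one-sided for 95%)
Lower bound = x̄ - t* · s/√n = 107.3 - 1.654 · 17.7/√165 = 105.02

We are 95% confident that μ ≥ 105.02.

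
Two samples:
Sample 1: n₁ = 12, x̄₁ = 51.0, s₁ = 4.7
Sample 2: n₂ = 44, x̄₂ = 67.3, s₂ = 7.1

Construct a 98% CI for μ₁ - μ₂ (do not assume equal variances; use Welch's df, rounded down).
(-20.58, -12.02)

Difference: x̄₁ - x̄₂ = -16.30
SE = √(s₁²/n₁ + s₂²/n₂) = √(4.7²/12 + 7.1²/44) = 1.7282
df = 26.34 → 26 (Welch–Satterthwaite, rounded down)
t* = 2.479

CI: -16.30 ± 2.479 · 1.7282 = -16.30 ± 4.28 = (-20.58, -12.02)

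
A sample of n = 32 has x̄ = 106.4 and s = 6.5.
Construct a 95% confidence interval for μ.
(104.06, 108.74)

t-interval (σ unknown):
df = n - 1 = 31
t* = 2.040 for 95% confidence

Margin of error = t* · s/√n = 2.040 · 6.5/√32 = 2.34

CI: (104.06, 108.74)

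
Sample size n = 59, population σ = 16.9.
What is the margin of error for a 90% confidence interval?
Margin of error = 3.62

Margin of error = z* · σ/√n
= 1.645 · 16.9/√59
= 1.645 · 16.9/7.6811
= 3.62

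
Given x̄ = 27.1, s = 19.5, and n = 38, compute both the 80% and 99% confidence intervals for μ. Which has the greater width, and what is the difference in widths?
99% CI is wider by 8.92

df = 37
80% CI: t* = 1.305, (22.97, 31.23), width = 2 · t* · s/√n = 8.26
99% CI: t* = 2.715, (18.51, 35.69), width = 2 · t* · s/√n = 17.18

The 99% CI is wider by 17.18 - 8.26 = 8.92.
Higher confidence requires a wider interval.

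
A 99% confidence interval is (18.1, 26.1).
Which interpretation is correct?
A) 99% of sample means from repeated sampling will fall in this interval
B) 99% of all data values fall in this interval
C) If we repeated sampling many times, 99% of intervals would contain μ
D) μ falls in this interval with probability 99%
C

A) Wrong — coverage applies to intervals containing μ, not to future x̄ values.
B) Wrong — a CI is about the parameter μ, not individual data values.
C) Correct — this is the frequentist long-run coverage interpretation.
D) Wrong — μ is fixed; the randomness lives in the interval, not in μ.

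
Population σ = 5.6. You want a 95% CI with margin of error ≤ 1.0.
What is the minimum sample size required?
n ≥ 121

For margin E ≤ 1.0:
n ≥ (z* · σ / E)²
n ≥ (1.960 · 5.6 / 1.0)²
n ≥ 120.47

Minimum n = 121 (rounding up)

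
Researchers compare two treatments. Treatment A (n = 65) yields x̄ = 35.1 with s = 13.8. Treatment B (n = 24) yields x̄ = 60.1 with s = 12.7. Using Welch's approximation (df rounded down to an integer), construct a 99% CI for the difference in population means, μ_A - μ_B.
(-33.36, -16.64)

Difference: x̄₁ - x̄₂ = -25.00
SE = √(s₁²/n₁ + s₂²/n₂) = √(13.8²/65 + 12.7²/24) = 3.1065
df = 44.39 → 44 (Welch–Satterthwaite, rounded down)
t* = 2.692

CI: -25.00 ± 2.692 · 3.1065 = -25.00 ± 8.36 = (-33.36, -16.64)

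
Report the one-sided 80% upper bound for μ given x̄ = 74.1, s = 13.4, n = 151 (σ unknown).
μ ≤ 75.02

Upper bound (one-sided):
t* = 0.844 (one-sided for 80%)
Upper bound = x̄ + t* · s/√n = 74.1 + 0.844 · 13.4/√151 = 75.02

We are 80% confident that μ ≤ 75.02.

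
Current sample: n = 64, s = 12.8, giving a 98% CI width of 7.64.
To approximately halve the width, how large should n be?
n ≈ 256

CI width ∝ 1/√n
To reduce width by factor 2, need √n to grow by 2 → need 2² = 4 times as many samples.

Current: n = 64, width = 7.64
New: n = 256, width ≈ 3.75

Width reduced by factor of 7.64/3.75 = 2.04.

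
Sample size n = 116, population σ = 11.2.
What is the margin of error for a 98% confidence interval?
Margin of error = 2.42

Margin of error = z* · σ/√n
= 2.326 · 11.2/√116
= 2.326 · 11.2/10.7703
= 2.42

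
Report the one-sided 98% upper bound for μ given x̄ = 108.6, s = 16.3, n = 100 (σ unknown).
μ ≤ 111.99

Upper bound (one-sided):
t* = 2.081 (one-sided for 98%)
Upper bound = x̄ + t* · s/√n = 108.6 + 2.081 · 16.3/√100 = 111.99

We are 98% confident that μ ≤ 111.99.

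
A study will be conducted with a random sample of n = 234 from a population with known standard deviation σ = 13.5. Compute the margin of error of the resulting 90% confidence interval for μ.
Margin of error = 1.45

Margin of error = z* · σ/√n
= 1.645 · 13.5/√234
= 1.645 · 13.5/15.2971
= 1.45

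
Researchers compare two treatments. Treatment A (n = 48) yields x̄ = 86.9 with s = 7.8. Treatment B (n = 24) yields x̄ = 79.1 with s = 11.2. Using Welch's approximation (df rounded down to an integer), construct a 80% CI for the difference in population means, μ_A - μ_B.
(4.47, 11.13)

Difference: x̄₁ - x̄₂ = 7.80
SE = √(s₁²/n₁ + s₂²/n₂) = √(7.8²/48 + 11.2²/24) = 2.5484
df = 34.51 → 34 (Welch–Satterthwaite, rounded down)
t* = 1.307

CI: 7.80 ± 1.307 · 2.5484 = 7.80 ± 3.33 = (4.47, 11.13)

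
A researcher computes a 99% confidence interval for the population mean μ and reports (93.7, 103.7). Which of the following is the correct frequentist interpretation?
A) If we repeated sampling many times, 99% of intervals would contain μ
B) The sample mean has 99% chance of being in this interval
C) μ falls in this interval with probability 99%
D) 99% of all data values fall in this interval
A

A) Correct — this is the frequentist long-run coverage interpretation.
B) Wrong — x̄ is observed and sits in the interval by construction.
C) Wrong — μ is fixed; the randomness lives in the interval, not in μ.
D) Wrong — a CI is about the parameter μ, not individual data values.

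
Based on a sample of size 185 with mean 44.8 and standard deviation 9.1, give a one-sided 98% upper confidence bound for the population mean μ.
μ ≤ 46.18

Upper bound (one-sided):
t* = 2.068 (one-sided for 98%)
Upper bound = x̄ + t* · s/√n = 44.8 + 2.068 · 9.1/√185 = 46.18

We are 98% confident that μ ≤ 46.18.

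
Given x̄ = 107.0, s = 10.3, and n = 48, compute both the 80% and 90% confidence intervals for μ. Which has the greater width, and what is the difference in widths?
90% CI is wider by 1.12

df = 47
80% CI: t* = 1.300, (105.07, 108.93), width = 2 · t* · s/√n = 3.87
90% CI: t* = 1.678, (104.51, 109.49), width = 2 · t* · s/√n = 4.99

The 90% CI is wider by 4.99 - 3.87 = 1.12.
Higher confidence requires a wider interval.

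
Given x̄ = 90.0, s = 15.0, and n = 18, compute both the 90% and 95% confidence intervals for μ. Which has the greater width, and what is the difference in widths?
95% CI is wider by 2.62

df = 17
90% CI: t* = 1.740, (83.85, 96.15), width = 2 · t* · s/√n = 12.30
95% CI: t* = 2.110, (82.54, 97.46), width = 2 · t* · s/√n = 14.92

The 95% CI is wider by 14.92 - 12.30 = 2.62.
Higher confidence requires a wider interval.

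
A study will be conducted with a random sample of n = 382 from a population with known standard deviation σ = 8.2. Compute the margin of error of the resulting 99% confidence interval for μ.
Margin of error = 1.08

Margin of error = z* · σ/√n
= 2.576 · 8.2/√382
= 2.576 · 8.2/19.5448
= 1.08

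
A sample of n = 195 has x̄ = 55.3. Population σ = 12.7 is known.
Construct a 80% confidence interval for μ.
(54.13, 56.47)

z-interval (σ known):
z* = 1.282 for 80% confidence

Margin of error = z* · σ/√n = 1.282 · 12.7/√195 = 1.17

CI: (55.3 - 1.17, 55.3 + 1.17) = (54.13, 56.47)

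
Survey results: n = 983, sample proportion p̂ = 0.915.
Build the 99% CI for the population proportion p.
(0.892, 0.938)

Proportion CI:
SE = √(p̂(1-p̂)/n) = √(0.915 · 0.085 / 983) = 0.00889

z* = 2.576
Margin = z* · SE = 2.576 · 0.00889 = 0.0229

CI: 0.915 ± 0.0229 = (0.892, 0.938)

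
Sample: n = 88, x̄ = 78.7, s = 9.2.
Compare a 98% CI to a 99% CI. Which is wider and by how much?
99% CI is wider by 0.52

df = 87
98% CI: t* = 2.370, (76.38, 81.02), width = 2 · t* · s/√n = 4.65
99% CI: t* = 2.634, (76.12, 81.28), width = 2 · t* · s/√n = 5.17

The 99% CI is wider by 5.17 - 4.65 = 0.52.
Higher confidence requires a wider interval.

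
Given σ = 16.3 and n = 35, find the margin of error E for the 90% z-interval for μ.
Margin of error = 4.53

Margin of error = z* · σ/√n
= 1.645 · 16.3/√35
= 1.645 · 16.3/5.9161
= 4.53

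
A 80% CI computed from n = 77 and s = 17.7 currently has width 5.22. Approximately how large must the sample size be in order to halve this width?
n ≈ 308

CI width ∝ 1/√n
To reduce width by factor 2, need √n to grow by 2 → need 2² = 4 times as many samples.

Current: n = 77, width = 5.22
New: n = 308, width ≈ 2.59

Width reduced by factor of 5.22/2.59 = 2.02.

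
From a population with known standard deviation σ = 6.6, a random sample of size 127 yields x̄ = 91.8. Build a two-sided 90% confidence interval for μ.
(90.84, 92.76)

z-interval (σ known):
z* = 1.645 for 90% confidence

Margin of error = z* · σ/√n = 1.645 · 6.6/√127 = 0.96

CI: (91.8 - 0.96, 91.8 + 0.96) = (90.84, 92.76)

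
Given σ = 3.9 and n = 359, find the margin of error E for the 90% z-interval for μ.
Margin of error = 0.34

Margin of error = z* · σ/√n
= 1.645 · 3.9/√359
= 1.645 · 3.9/18.9473
= 0.34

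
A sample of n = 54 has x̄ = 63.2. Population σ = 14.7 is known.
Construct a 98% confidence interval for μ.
(58.55, 67.85)

z-interval (σ known):
z* = 2.326 for 98% confidence

Margin of error = z* · σ/√n = 2.326 · 14.7/√54 = 4.65

CI: (63.2 - 4.65, 63.2 + 4.65) = (58.55, 67.85)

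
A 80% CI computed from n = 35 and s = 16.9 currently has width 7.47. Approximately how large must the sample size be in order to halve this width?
n ≈ 140

CI width ∝ 1/√n
To reduce width by factor 2, need √n to grow by 2 → need 2² = 4 times as many samples.

Current: n = 35, width = 7.47
New: n = 140, width ≈ 3.68

Width reduced by factor of 7.47/3.68 = 2.03.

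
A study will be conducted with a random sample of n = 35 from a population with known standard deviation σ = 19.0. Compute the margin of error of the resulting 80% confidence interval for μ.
Margin of error = 4.12

Margin of error = z* · σ/√n
= 1.282 · 19.0/√35
= 1.282 · 19.0/5.9161
= 4.12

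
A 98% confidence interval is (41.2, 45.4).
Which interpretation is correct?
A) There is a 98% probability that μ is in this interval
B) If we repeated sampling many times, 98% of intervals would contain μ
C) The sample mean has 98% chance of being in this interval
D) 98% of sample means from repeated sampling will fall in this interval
B

A) Wrong — μ is fixed; the randomness lives in the interval, not in μ.
B) Correct — this is the frequentist long-run coverage interpretation.
C) Wrong — x̄ is observed and sits in the interval by construction.
D) Wrong — coverage applies to intervals containing μ, not to future x̄ values.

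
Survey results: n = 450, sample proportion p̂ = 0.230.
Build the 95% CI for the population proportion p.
(0.191, 0.269)

Proportion CI:
SE = √(p̂(1-p̂)/n) = √(0.230 · 0.770 / 450) = 0.01984

z* = 1.960
Margin = z* · SE = 1.960 · 0.01984 = 0.0389

CI: 0.230 ± 0.0389 = (0.191, 0.269)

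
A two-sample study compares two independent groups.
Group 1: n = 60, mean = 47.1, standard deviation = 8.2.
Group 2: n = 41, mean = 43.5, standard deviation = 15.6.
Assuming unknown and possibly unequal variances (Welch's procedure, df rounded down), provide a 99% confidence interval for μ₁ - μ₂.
(-3.49, 10.69)

Difference: x̄₁ - x̄₂ = 3.60
SE = √(s₁²/n₁ + s₂²/n₂) = √(8.2²/60 + 15.6²/41) = 2.6564
df = 55.20 → 55 (Welch–Satterthwaite, rounded down)
t* = 2.668

CI: 3.60 ± 2.668 · 2.6564 = 3.60 ± 7.09 = (-3.49, 10.69)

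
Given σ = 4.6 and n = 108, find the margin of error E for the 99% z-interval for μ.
Margin of error = 1.14

Margin of error = z* · σ/√n
= 2.576 · 4.6/√108
= 2.576 · 4.6/10.3923
= 1.14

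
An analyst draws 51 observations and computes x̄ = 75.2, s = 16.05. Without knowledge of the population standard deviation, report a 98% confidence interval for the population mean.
(69.80, 80.60)

t-interval (σ unknown):
df = n - 1 = 50
t* = 2.403 for 98% confidence

Margin of error = t* · s/√n = 2.403 · 16.05/√51 = 5.40

CI: (69.80, 80.60)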